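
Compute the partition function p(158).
88751778802

p(n) counts ways to write n as a sum of positive integers (order ignored).
Euler's pentagonal recurrence: p(k) = p(k-1) + p(k-2) - p(k-5) - p(k-7) + p(k-12) + p(k-15) - ... (offsets j(3j∓1)/2, signs ++--, p(0)=1, p(<0)=0).
DP table for k = 0..157: p(0)=1, p(1)=1, p(2)=2, p(3)=3, p(4)=5, p(5)=7, p(6)=11, p(7)=15, p(8)=22, p(9)=30, p(10)=42, p(11)=56, p(12)=77, p(13)=101, p(14)=135, p(15)=176, p(16)=231, p(17)=297, p(18)=385, p(19)=490, p(20)=627, p(21)=792, p(22)=1002, p(23)=1255, p(24)=1575, p(25)=1958, p(26)=2436, p(27)=3010, p(28)=3718, p(29)=4565, p(30)=5604, p(31)=6842, p(32)=8349, p(33)=10143, p(34)=12310, p(35)=14883, p(36)=17977, p(37)=21637, p(38)=26015, p(39)=31185, p(40)=37338, p(41)=44583, p(42)=53174, p(43)=63261, p(44)=75175, p(45)=89134, p(46)=105558, p(47)=124754, p(48)=147273, p(49)=173525, p(50)=204226, p(51)=239943, p(52)=281589, p(53)=329931, p(54)=386155, p(55)=451276, p(56)=526823, p(57)=614154, p(58)=715220, p(59)=831820, p(60)=966467, p(61)=1121505, p(62)=1300156, p(63)=1505499, p(64)=1741630, p(65)=2012558, p(66)=2323520, p(67)=2679689, p(68)=3087735, p(69)=3554345, p(70)=4087968, p(71)=4697205, p(72)=5392783, p(73)=6185689, p(74)=7089500, p(75)=8118264, p(76)=9289091, p(77)=10619863, p(78)=12132164, p(79)=13848650, p(80)=15796476, p(81)=18004327, p(82)=20506255, p(83)=23338469, p(84)=26543660, p(85)=30167357, p(86)=34262962, p(87)=38887673, p(88)=44108109, p(89)=49995925, p(90)=56634173, p(91)=64112359, p(92)=72533807, p(93)=82010177, p(94)=92669720, p(95)=104651419, p(96)=118114304, p(97)=133230930, p(98)=150198136, p(99)=169229875, p(100)=190569292, p(101)=214481126, p(102)=241265379, p(103)=271248950, p(104)=304801365, p(105)=342325709, p(106)=384276336, p(107)=431149389, p(108)=483502844, p(109)=541946240, p(110)=607163746, p(111)=679903203, p(112)=761002156, p(113)=851376628, p(114)=952050665, p(115)=1064144451, p(116)=1188908248, p(117)=1327710076, p(118)=1482074143, p(119)=1653668665, p(120)=1844349560, p(121)=2056148051, p(122)=2291320912, p(123)=2552338241, p(124)=2841940500, p(125)=3163127352, p(126)=3519222692, p(127)=3913864295, p(128)=4351078600, p(129)=4835271870, p(130)=5371315400, p(131)=5964539504, p(132)=6620830889, p(133)=7346629512, p(134)=8149040695, p(135)=9035836076, p(136)=10015581680, p(137)=11097645016, p(138)=12292341831, p(139)=13610949895, p(140)=15065878135, p(141)=16670689208, p(142)=18440293320, p(143)=20390982757, p(144)=22540654445, p(145)=24908858009, p(146)=27517052599, p(147)=30388671978, p(148)=33549419497, p(149)=37027355200, p(150)=40853235313, p(151)=45060624582, p(152)=49686288421, p(153)=54770336324, p(154)=60356673280, p(155)=66493182097, p(156)=73232243759, p(157)=80630964769.
Final step: p(158) = p(157) + p(156) - p(153) - p(151) + p(146) + p(143) - p(136) - p(132) + p(123) + p(118) - p(107) - p(101) + p(88) + p(81) - p(66) - p(58) + p(41) + p(32) - p(13) - p(3)
= 80630964769 + 73232243759 - 54770336324 - 45060624582 + 27517052599 + 20390982757 - 10015581680 - 6620830889 + 2552338241 + 1482074143 - 431149389 - 214481126 + 44108109 + 18004327 - 2323520 - 715220 + 44583 + 8349 - 101 - 3
= 88751778802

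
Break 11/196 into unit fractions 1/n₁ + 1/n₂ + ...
1/18 + 1/1764

Greedy algorithm:
11/196: ceiling(196/11) = 18, use 1/18
1/1764: ceiling(1764/1) = 1764, use 1/1764
Result: 11/196 = 1/18 + 1/1764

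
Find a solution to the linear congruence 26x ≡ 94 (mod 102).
x ≡ 35 (mod 51)

gcd(26, 102) = 2, which divides 94, so solutions exist.
Divide through by 2: 13x ≡ 47 (mod 51).
Find 13^(-1) mod 51 by the extended Euclidean algorithm:
51 = 3 × 13 + 12  ⟹  12 = (1)·51 + (-3)·13
13 = 1 × 12 + 1  ⟹  1 = (-1)·51 + (4)·13
So (4)·13 ≡ 1 (mod 51), i.e. 13^(-1) ≡ 4 (mod 51).
x ≡ 4 × 47 = 188 ≡ 35 (mod 51).
Check: 26 × 35 = 910 ≡ 94 (mod 102).
x ≡ 35 (mod 51), giving 2 solutions mod 102.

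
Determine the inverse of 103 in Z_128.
87

gcd(103, 128) = 1, so the inverse exists.
Extended Euclidean algorithm on (128, 103):
128 = 1 × 103 + 25  ⟹  25 = (1)·128 + (-1)·103
103 = 4 × 25 + 3  ⟹  3 = (-4)·128 + (5)·103
25 = 8 × 3 + 1  ⟹  1 = (33)·128 + (-41)·103
So (-41)·103 ≡ 1 (mod 128), i.e. 103^(-1) ≡ -41 ≡ 87 (mod 128).
Check: 103 × 87 = 8961 ≡ 1 (mod 128)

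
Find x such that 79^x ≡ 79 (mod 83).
1

Baby-step giant-step with step n = ⌈√83⌉ = 10.
Baby steps 79^j mod 83 (j:value) for j=0..9: 0:1, 1:79, 2:16, 3:19, 4:7, 5:55, 6:29, 7:50, 8:49, 9:53.
h = 79 is already in the table at j=1, so x = 1.
Check: 79^1 ≡ 79 (mod 83).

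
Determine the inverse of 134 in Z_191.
67

gcd(134, 191) = 1, so the inverse exists.
Extended Euclidean algorithm on (191, 134):
191 = 1 × 134 + 57  ⟹  57 = (1)·191 + (-1)·134
134 = 2 × 57 + 20  ⟹  20 = (-2)·191 + (3)·134
57 = 2 × 20 + 17  ⟹  17 = (5)·191 + (-7)·134
20 = 1 × 17 + 3  ⟹  3 = (-7)·191 + (10)·134
17 = 5 × 3 + 2  ⟹  2 = (40)·191 + (-57)·134
3 = 1 × 2 + 1  ⟹  1 = (-47)·191 + (67)·134
So (67)·134 ≡ 1 (mod 191), i.e. 134^(-1) ≡ 67 (mod 191).
Check: 134 × 67 = 8978 ≡ 1 (mod 191)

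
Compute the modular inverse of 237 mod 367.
319

gcd(237, 367) = 1, so the inverse exists.
Extended Euclidean algorithm on (367, 237):
367 = 1 × 237 + 130  ⟹  130 = (1)·367 + (-1)·237
237 = 1 × 130 + 107  ⟹  107 = (-1)·367 + (2)·237
130 = 1 × 107 + 23  ⟹  23 = (2)·367 + (-3)·237
107 = 4 × 23 + 15  ⟹  15 = (-9)·367 + (14)·237
23 = 1 × 15 + 8  ⟹  8 = (11)·367 + (-17)·237
15 = 1 × 8 + 7  ⟹  7 = (-20)·367 + (31)·237
8 = 1 × 7 + 1  ⟹  1 = (31)·367 + (-48)·237
So (-48)·237 ≡ 1 (mod 367), i.e. 237^(-1) ≡ -48 ≡ 319 (mod 367).
Check: 237 × 319 = 75603 ≡ 1 (mod 367)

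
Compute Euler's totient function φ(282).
92

282 = 2 × 3 × 47
φ(n) = n × ∏(1 - 1/p) for each prime p dividing n
φ(282) = 282 × (1 - 1/2) × (1 - 1/3) × (1 - 1/47) = 92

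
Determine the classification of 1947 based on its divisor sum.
deficient

Proper divisors of 1947: sum = 1 + 3 + 11 + 33 + 59 + 177 + 649 = 933
Since 933 < 1947, 1947 is deficient.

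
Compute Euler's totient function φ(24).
8

24 = 2^3 × 3
φ(n) = n × ∏(1 - 1/p) for each prime p dividing n
φ(24) = 24 × (1 - 1/2) × (1 - 1/3) = 8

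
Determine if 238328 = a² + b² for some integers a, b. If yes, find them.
Not possible

Factorization: 238328 = 2^3 × 31^3
By Fermat: n is sum of two squares iff every prime p ≡ 3 (mod 4) appears to even power.
Prime(s) ≡ 3 (mod 4) with odd exponent: [(31, 3)]
Therefore 238328 cannot be expressed as a² + b².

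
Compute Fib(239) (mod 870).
1

Matrix identity: Q^n = [[F_(n+1), F_n], [F_n, F_(n-1)]] with Q = [[1,1],[1,0]].
n = 239 = 11101111₂. Square-and-multiply, entries mod 870:
Q^1 = [[1,1],[1,0]]
Q^3 = (Q^1)²·Q = [[3,2],[2,1]]
Q^7 = (Q^3)²·Q = [[21,13],[13,8]]
Q^14 = (Q^7)² = [[610,377],[377,233]]
Q^29 = (Q^14)²·Q = [[320,59],[59,261]]
Q^59 = (Q^29)²·Q = [[90,611],[611,349]]
Q^119 = (Q^59)²·Q = [[630,361],[361,269]]
Q^239 = (Q^119)²·Q = [[30,1],[1,29]]
F_239 mod 870 = Q^239[0][1] = 1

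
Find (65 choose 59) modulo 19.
9

Using Lucas' theorem:
Write n=65 and k=59 in base 19:
n in base 19: [3, 8]
k in base 19: [3, 2]
C(65,59) mod 19 = ∏ C(n_i, k_i) mod 19
Digit binomials (mod 19): C(3,3) = 1; C(8,2) = 28 ≡ 9
Product: 1 × 9 = 9 ≡ 9 (mod 19)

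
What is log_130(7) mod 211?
187

Baby-step giant-step with step n = ⌈√211⌉ = 15.
Baby steps 130^j mod 211 (j:value) for j=0..14: 0:1, 1:130, 2:20, 3:68, 4:189, 5:94, 6:193, 7:192, 8:62, 9:42, 10:185, 11:207, 12:113, 13:131, 14:150.
Giant-step multiplier: 130^(-15) ≡ 130^(210-15) = 130^195 ≡ 12 (mod 211).
Giant steps γ_i = 7·12^i mod 211: γ_0=7, γ_1=84, γ_2=164, γ_3=69, γ_4=195, γ_5=19, γ_6=17, γ_7=204, γ_8=127, γ_9=47, γ_10=142, γ_11=16, γ_12=192 (in table at j=7).
x = i·n + j = 12·15 + 7 = 187.
Check: 130^187 ≡ 7 (mod 211).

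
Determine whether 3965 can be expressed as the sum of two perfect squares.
11² + 62² (a=11, b=62)

Factorization: 3965 = 5 × 13 × 61
By Fermat: n is sum of two squares iff every prime p ≡ 3 (mod 4) appears to even power.
All primes ≡ 3 (mod 4) appear to even power.
Search a = 0, 1, 2, … for 3965 - a² a perfect square: first hit at a = 11: 3965 - 121 = 3844 = 62².
3965 = 11² + 62² = 121 + 3844 ✓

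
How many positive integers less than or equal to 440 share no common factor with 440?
160

440 = 2^3 × 5 × 11
φ(n) = n × ∏(1 - 1/p) for each prime p dividing n
φ(440) = 440 × (1 - 1/2) × (1 - 1/5) × (1 - 1/11) = 160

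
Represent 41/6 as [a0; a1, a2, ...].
[6; 1, 5]

Euclidean algorithm steps:
41 = 6 × 6 + 5
6 = 1 × 5 + 1
5 = 5 × 1 + 0
Continued fraction: [6; 1, 5]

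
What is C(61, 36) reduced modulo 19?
0

Using Lucas' theorem:
Write n=61 and k=36 in base 19:
n in base 19: [3, 4]
k in base 19: [1, 17]
C(61,36) mod 19 = ∏ C(n_i, k_i) mod 19
Digit binomials (mod 19): C(3,1) = 3; C(4,17) = 0 (k_i > n_i)
Product: 3 × 0 = 0 ≡ 0 (mod 19)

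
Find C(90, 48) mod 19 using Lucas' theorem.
2

Using Lucas' theorem:
Write n=90 and k=48 in base 19:
n in base 19: [4, 14]
k in base 19: [2, 10]
C(90,48) mod 19 = ∏ C(n_i, k_i) mod 19
Digit binomials (mod 19): C(4,2) = 6; C(14,10) = 1001 ≡ 13
Product: 6 × 13 = 78 ≡ 2 (mod 19)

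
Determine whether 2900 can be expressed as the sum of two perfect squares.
14² + 52² (a=14, b=52)

Factorization: 2900 = 2^2 × 5^2 × 29
By Fermat: n is sum of two squares iff every prime p ≡ 3 (mod 4) appears to even power.
All primes ≡ 3 (mod 4) appear to even power.
Search a = 0, 1, 2, … for 2900 - a² a perfect square: first hit at a = 14: 2900 - 196 = 2704 = 52².
2900 = 14² + 52² = 196 + 2704 ✓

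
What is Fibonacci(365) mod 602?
233

Matrix identity: Q^n = [[F_(n+1), F_n], [F_n, F_(n-1)]] with Q = [[1,1],[1,0]].
n = 365 = 101101101₂. Square-and-multiply, entries mod 602:
Q^1 = [[1,1],[1,0]]
Q^2 = (Q^1)² = [[2,1],[1,1]]
Q^5 = (Q^2)²·Q = [[8,5],[5,3]]
Q^11 = (Q^5)²·Q = [[144,89],[89,55]]
Q^22 = (Q^11)² = [[363,253],[253,110]]
Q^45 = (Q^22)²·Q = [[601,128],[128,473]]
Q^91 = (Q^45)²·Q = [[347,131],[131,216]]
Q^182 = (Q^91)² = [[314,309],[309,5]]
Q^365 = (Q^182)²·Q = [[76,233],[233,445]]
F_365 mod 602 = Q^365[0][1] = 233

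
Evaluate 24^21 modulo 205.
99

Repeated squaring. Binary of 21 = 10101.
24^1 ≡ 24 (mod 205); 24^2 ≡ 166 (mod 205); 24^4 ≡ 86 (mod 205); 24^8 ≡ 16 (mod 205); 24^16 ≡ 51 (mod 205)
24^21 = 24^1 × 24^4 × 24^16 ≡ 99 (mod 205)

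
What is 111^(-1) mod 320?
271

gcd(111, 320) = 1, so the inverse exists.
Extended Euclidean algorithm on (320, 111):
320 = 2 × 111 + 98  ⟹  98 = (1)·320 + (-2)·111
111 = 1 × 98 + 13  ⟹  13 = (-1)·320 + (3)·111
98 = 7 × 13 + 7  ⟹  7 = (8)·320 + (-23)·111
13 = 1 × 7 + 6  ⟹  6 = (-9)·320 + (26)·111
7 = 1 × 6 + 1  ⟹  1 = (17)·320 + (-49)·111
So (-49)·111 ≡ 1 (mod 320), i.e. 111^(-1) ≡ -49 ≡ 271 (mod 320).
Check: 111 × 271 = 30081 ≡ 1 (mod 320)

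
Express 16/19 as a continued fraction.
[0; 1, 5, 3]

Euclidean algorithm steps:
16 = 0 × 19 + 16
19 = 1 × 16 + 3
16 = 5 × 3 + 1
3 = 3 × 1 + 0
Continued fraction: [0; 1, 5, 3]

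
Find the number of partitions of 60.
966467

p(n) counts ways to write n as a sum of positive integers (order ignored).
Euler's pentagonal recurrence: p(k) = p(k-1) + p(k-2) - p(k-5) - p(k-7) + p(k-12) + p(k-15) - ... (offsets j(3j∓1)/2, signs ++--, p(0)=1, p(<0)=0).
DP table for k = 0..59: p(0)=1, p(1)=1, p(2)=2, p(3)=3, p(4)=5, p(5)=7, p(6)=11, p(7)=15, p(8)=22, p(9)=30, p(10)=42, p(11)=56, p(12)=77, p(13)=101, p(14)=135, p(15)=176, p(16)=231, p(17)=297, p(18)=385, p(19)=490, p(20)=627, p(21)=792, p(22)=1002, p(23)=1255, p(24)=1575, p(25)=1958, p(26)=2436, p(27)=3010, p(28)=3718, p(29)=4565, p(30)=5604, p(31)=6842, p(32)=8349, p(33)=10143, p(34)=12310, p(35)=14883, p(36)=17977, p(37)=21637, p(38)=26015, p(39)=31185, p(40)=37338, p(41)=44583, p(42)=53174, p(43)=63261, p(44)=75175, p(45)=89134, p(46)=105558, p(47)=124754, p(48)=147273, p(49)=173525, p(50)=204226, p(51)=239943, p(52)=281589, p(53)=329931, p(54)=386155, p(55)=451276, p(56)=526823, p(57)=614154, p(58)=715220, p(59)=831820.
Final step: p(60) = p(59) + p(58) - p(55) - p(53) + p(48) + p(45) - p(38) - p(34) + p(25) + p(20) - p(9) - p(3)
= 831820 + 715220 - 451276 - 329931 + 147273 + 89134 - 26015 - 12310 + 1958 + 627 - 30 - 3
= 966467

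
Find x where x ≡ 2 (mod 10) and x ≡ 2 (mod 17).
2

Using Chinese Remainder Theorem:
M = 10 × 17 = 170
M1 = 17, M2 = 10
y1 = 17^(-1) mod 10 = 3
y2 = 10^(-1) mod 17 = 12
x = (2×17×3 + 2×10×12) mod 170 = 2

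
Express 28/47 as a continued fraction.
[0; 1, 1, 2, 9]

Euclidean algorithm steps:
28 = 0 × 47 + 28
47 = 1 × 28 + 19
28 = 1 × 19 + 9
19 = 2 × 9 + 1
9 = 9 × 1 + 0
Continued fraction: [0; 1, 1, 2, 9]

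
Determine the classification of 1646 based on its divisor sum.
deficient

Proper divisors of 1646: sum = 1 + 2 + 823 = 826
Since 826 < 1646, 1646 is deficient.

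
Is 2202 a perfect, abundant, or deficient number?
abundant

Proper divisors of 2202: sum = 1 + 2 + 3 + 6 + 367 + 734 + 1101 = 2214
Since 2214 > 2202, 2202 is abundant.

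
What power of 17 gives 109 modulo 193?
160

Baby-step giant-step with step n = ⌈√193⌉ = 14.
Baby steps 17^j mod 193 (j:value) for j=0..13: 0:1, 1:17, 2:96, 3:88, 4:145, 5:149, 6:24, 7:22, 8:181, 9:182, 10:6, 11:102, 12:190, 13:142.
Giant-step multiplier: 17^(-14) ≡ 17^(192-14) = 17^178 ≡ 65 (mod 193).
Giant steps γ_i = 109·65^i mod 193: γ_0=109, γ_1=137, γ_2=27, γ_3=18, γ_4=12, γ_5=8, γ_6=134, γ_7=25, γ_8=81, γ_9=54, γ_10=36, γ_11=24 (in table at j=6).
x = i·n + j = 11·14 + 6 = 160.
Check: 17^160 ≡ 109 (mod 193).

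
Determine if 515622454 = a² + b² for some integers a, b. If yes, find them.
Not possible

Factorization: 515622454 = 2 × 37 × 191^3
By Fermat: n is sum of two squares iff every prime p ≡ 3 (mod 4) appears to even power.
Prime(s) ≡ 3 (mod 4) with odd exponent: [(191, 3)]
Therefore 515622454 cannot be expressed as a² + b².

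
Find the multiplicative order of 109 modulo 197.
98

197 is prime, so ord(109) divides φ(197) = 196.
Divisors of 196: 1, 2, 4, 7, 14, 28, 49, 98, 196.
Repeated squaring: 109^1 ≡ 109, 109^2 ≡ 61, 109^4 ≡ 175, 109^8 ≡ 90, 109^16 ≡ 23, 109^32 ≡ 135, 109^64 ≡ 101, 109^128 ≡ 154 (mod 197).
Test 109^d mod 197 for each divisor d in increasing order:
109^1 ≡ 109
109^2 ≡ 61
109^4 ≡ 175
109^7 = 109^4·109^2·109^1 ≡ 93
109^14 = 109^8·109^4·109^2 ≡ 178
109^28 = 109^16·109^8·109^4 ≡ 164
109^49 = 109^32·109^16·109^1 ≡ 196
109^98 = 109^64·109^32·109^2 ≡ 1  ← first divisor giving 1
The order is 98.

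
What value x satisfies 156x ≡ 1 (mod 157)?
156

gcd(156, 157) = 1, so the inverse exists.
Extended Euclidean algorithm on (157, 156):
157 = 1 × 156 + 1  ⟹  1 = (1)·157 + (-1)·156
So (-1)·156 ≡ 1 (mod 157), i.e. 156^(-1) ≡ -1 ≡ 156 (mod 157).
Check: 156 × 156 = 24336 ≡ 1 (mod 157)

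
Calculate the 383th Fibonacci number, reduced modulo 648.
361

Matrix identity: Q^n = [[F_(n+1), F_n], [F_n, F_(n-1)]] with Q = [[1,1],[1,0]].
n = 383 = 101111111₂. Square-and-multiply, entries mod 648:
Q^1 = [[1,1],[1,0]]
Q^2 = (Q^1)² = [[2,1],[1,1]]
Q^5 = (Q^2)²·Q = [[8,5],[5,3]]
Q^11 = (Q^5)²·Q = [[144,89],[89,55]]
Q^23 = (Q^11)²·Q = [[360,145],[145,215]]
Q^47 = (Q^23)²·Q = [[72,289],[289,431]]
Q^95 = (Q^47)²·Q = [[144,577],[577,215]]
Q^191 = (Q^95)²·Q = [[288,505],[505,431]]
Q^383 = (Q^191)²·Q = [[576,361],[361,215]]
F_383 mod 648 = Q^383[0][1] = 361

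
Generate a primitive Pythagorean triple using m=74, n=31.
(4515, 4588, 6437)

Euclid's formula: a = m² - n², b = 2mn, c = m² + n²
m = 74, n = 31
a = 74² - 31² = 5476 - 961 = 4515
b = 2 × 74 × 31 = 4588
c = 74² + 31² = 5476 + 961 = 6437
Verification: 4515² + 4588² = 20385225 + 21049744 = 41434969 = 6437² ✓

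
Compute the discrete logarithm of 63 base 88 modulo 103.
76

Baby-step giant-step with step n = ⌈√103⌉ = 11.
Baby steps 88^j mod 103 (j:value) for j=0..10: 0:1, 1:88, 2:19, 3:24, 4:52, 5:44, 6:61, 7:12, 8:26, 9:22, 10:82.
Giant-step multiplier: 88^(-11) ≡ 88^(102-11) = 88^91 ≡ 86 (mod 103).
Giant steps γ_i = 63·86^i mod 103: γ_0=63, γ_1=62, γ_2=79, γ_3=99, γ_4=68, γ_5=80, γ_6=82 (in table at j=10).
x = i·n + j = 6·11 + 10 = 76.
Check: 88^76 ≡ 63 (mod 103).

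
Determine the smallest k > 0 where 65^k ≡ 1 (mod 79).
13

79 is prime, so ord(65) divides φ(79) = 78.
Divisors of 78: 1, 2, 3, 6, 13, 26, 39, 78.
Repeated squaring: 65^1 ≡ 65, 65^2 ≡ 38, 65^4 ≡ 22, 65^8 ≡ 10, 65^16 ≡ 21, 65^32 ≡ 46, 65^64 ≡ 62 (mod 79).
Test 65^d mod 79 for each divisor d in increasing order:
65^1 ≡ 65
65^2 ≡ 38
65^3 = 65^2·65^1 ≡ 21
65^6 = 65^4·65^2 ≡ 46
65^13 = 65^8·65^4·65^1 ≡ 1  ← first divisor giving 1
The order is 13.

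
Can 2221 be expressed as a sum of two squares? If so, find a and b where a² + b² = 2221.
14² + 45² (a=14, b=45)

Factorization: 2221 = 2221
By Fermat: n is sum of two squares iff every prime p ≡ 3 (mod 4) appears to even power.
All primes ≡ 3 (mod 4) appear to even power.
Search a = 0, 1, 2, … for 2221 - a² a perfect square: first hit at a = 14: 2221 - 196 = 2025 = 45².
2221 = 14² + 45² = 196 + 2025 ✓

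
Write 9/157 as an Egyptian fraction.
1/18 + 1/566 + 1/399879

Greedy algorithm:
9/157: ceiling(157/9) = 18, use 1/18
5/2826: ceiling(2826/5) = 566, use 1/566
1/399879: ceiling(399879/1) = 399879, use 1/399879
Result: 9/157 = 1/18 + 1/566 + 1/399879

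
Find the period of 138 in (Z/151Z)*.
75

151 is prime, so ord(138) divides φ(151) = 150.
Divisors of 150: 1, 2, 3, 5, 6, 10, 15, 25, 30, 50, 75, 150.
Repeated squaring: 138^1 ≡ 138, 138^2 ≡ 18, 138^4 ≡ 22, 138^8 ≡ 31, 138^16 ≡ 55, 138^32 ≡ 5, 138^64 ≡ 25, 138^128 ≡ 21 (mod 151).
Test 138^d mod 151 for each divisor d in increasing order:
138^1 ≡ 138
138^2 ≡ 18
138^3 = 138^2·138^1 ≡ 68
138^5 = 138^4·138^1 ≡ 16
138^6 = 138^4·138^2 ≡ 94
138^10 = 138^8·138^2 ≡ 105
138^15 = 138^8·138^4·138^2·138^1 ≡ 19
138^25 = 138^16·138^8·138^1 ≡ 32
138^30 = 138^16·138^8·138^4·138^2 ≡ 59
138^50 = 138^32·138^16·138^2 ≡ 118
138^75 = 138^64·138^8·138^2·138^1 ≡ 1  ← first divisor giving 1
The order is 75.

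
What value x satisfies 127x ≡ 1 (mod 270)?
253

gcd(127, 270) = 1, so the inverse exists.
Extended Euclidean algorithm on (270, 127):
270 = 2 × 127 + 16  ⟹  16 = (1)·270 + (-2)·127
127 = 7 × 16 + 15  ⟹  15 = (-7)·270 + (15)·127
16 = 1 × 15 + 1  ⟹  1 = (8)·270 + (-17)·127
So (-17)·127 ≡ 1 (mod 270), i.e. 127^(-1) ≡ -17 ≡ 253 (mod 270).
Check: 127 × 253 = 32131 ≡ 1 (mod 270)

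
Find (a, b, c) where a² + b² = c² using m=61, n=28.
(2937, 3416, 4505)

Euclid's formula: a = m² - n², b = 2mn, c = m² + n²
m = 61, n = 28
a = 61² - 28² = 3721 - 784 = 2937
b = 2 × 61 × 28 = 3416
c = 61² + 28² = 3721 + 784 = 4505
Verification: 2937² + 3416² = 8625969 + 11669056 = 20295025 = 4505² ✓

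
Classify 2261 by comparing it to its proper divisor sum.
deficient

Proper divisors of 2261: sum = 1 + 7 + 17 + 19 + 119 + 133 + 323 = 619
Since 619 < 2261, 2261 is deficient.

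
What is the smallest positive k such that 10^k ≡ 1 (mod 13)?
6

13 is prime, so ord(10) divides φ(13) = 12.
Divisors of 12: 1, 2, 3, 4, 6, 12.
Repeated squaring: 10^1 ≡ 10, 10^2 ≡ 9, 10^4 ≡ 3, 10^8 ≡ 9 (mod 13).
Test 10^d mod 13 for each divisor d in increasing order:
10^1 ≡ 10
10^2 ≡ 9
10^3 = 10^2·10^1 ≡ 12
10^4 ≡ 3
10^6 = 10^4·10^2 ≡ 1  ← first divisor giving 1
The order is 6.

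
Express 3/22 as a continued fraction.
[0; 7, 3]

Euclidean algorithm steps:
3 = 0 × 22 + 3
22 = 7 × 3 + 1
3 = 3 × 1 + 0
Continued fraction: [0; 7, 3]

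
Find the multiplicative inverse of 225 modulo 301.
99

gcd(225, 301) = 1, so the inverse exists.
Extended Euclidean algorithm on (301, 225):
301 = 1 × 225 + 76  ⟹  76 = (1)·301 + (-1)·225
225 = 2 × 76 + 73  ⟹  73 = (-2)·301 + (3)·225
76 = 1 × 73 + 3  ⟹  3 = (3)·301 + (-4)·225
73 = 24 × 3 + 1  ⟹  1 = (-74)·301 + (99)·225
So (99)·225 ≡ 1 (mod 301), i.e. 225^(-1) ≡ 99 (mod 301).
Check: 225 × 99 = 22275 ≡ 1 (mod 301)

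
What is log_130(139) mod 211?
122

Baby-step giant-step with step n = ⌈√211⌉ = 15.
Baby steps 130^j mod 211 (j:value) for j=0..14: 0:1, 1:130, 2:20, 3:68, 4:189, 5:94, 6:193, 7:192, 8:62, 9:42, 10:185, 11:207, 12:113, 13:131, 14:150.
Giant-step multiplier: 130^(-15) ≡ 130^(210-15) = 130^195 ≡ 12 (mod 211).
Giant steps γ_i = 139·12^i mod 211: γ_0=139, γ_1=191, γ_2=182, γ_3=74, γ_4=44, γ_5=106, γ_6=6, γ_7=72, γ_8=20 (in table at j=2).
x = i·n + j = 8·15 + 2 = 122.
Check: 130^122 ≡ 139 (mod 211).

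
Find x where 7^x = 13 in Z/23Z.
10

Baby-step giant-step with step n = ⌈√23⌉ = 5.
Baby steps 7^j mod 23 (j:value) for j=0..4: 0:1, 1:7, 2:3, 3:21, 4:9.
Giant-step multiplier: 7^(-5) ≡ 7^(22-5) = 7^17 ≡ 19 (mod 23).
Giant steps γ_i = 13·19^i mod 23: γ_0=13, γ_1=17, γ_2=1 (in table at j=0).
x = i·n + j = 2·5 + 0 = 10.
Check: 7^10 ≡ 13 (mod 23).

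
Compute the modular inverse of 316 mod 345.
226

gcd(316, 345) = 1, so the inverse exists.
Extended Euclidean algorithm on (345, 316):
345 = 1 × 316 + 29  ⟹  29 = (1)·345 + (-1)·316
316 = 10 × 29 + 26  ⟹  26 = (-10)·345 + (11)·316
29 = 1 × 26 + 3  ⟹  3 = (11)·345 + (-12)·316
26 = 8 × 3 + 2  ⟹  2 = (-98)·345 + (107)·316
3 = 1 × 2 + 1  ⟹  1 = (109)·345 + (-119)·316
So (-119)·316 ≡ 1 (mod 345), i.e. 316^(-1) ≡ -119 ≡ 226 (mod 345).
Check: 316 × 226 = 71416 ≡ 1 (mod 345)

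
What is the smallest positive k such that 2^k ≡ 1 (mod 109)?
36

109 is prime, so ord(2) divides φ(109) = 108.
Divisors of 108: 1, 2, 3, 4, 6, 9, 12, 18, 27, 36, 54, 108.
Repeated squaring: 2^1 ≡ 2, 2^2 ≡ 4, 2^4 ≡ 16, 2^8 ≡ 38, 2^16 ≡ 27, 2^32 ≡ 75, 2^64 ≡ 66 (mod 109).
Test 2^d mod 109 for each divisor d in increasing order:
2^1 ≡ 2
2^2 ≡ 4
2^3 = 2^2·2^1 ≡ 8
2^4 ≡ 16
2^6 = 2^4·2^2 ≡ 64
2^9 = 2^8·2^1 ≡ 76
2^12 = 2^8·2^4 ≡ 63
2^18 = 2^16·2^2 ≡ 108
2^27 = 2^16·2^8·2^2·2^1 ≡ 33
2^36 = 2^32·2^4 ≡ 1  ← first divisor giving 1
The order is 36.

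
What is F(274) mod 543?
184

Matrix identity: Q^n = [[F_(n+1), F_n], [F_n, F_(n-1)]] with Q = [[1,1],[1,0]].
n = 274 = 100010010₂. Square-and-multiply, entries mod 543:
Q^1 = [[1,1],[1,0]]
Q^2 = (Q^1)² = [[2,1],[1,1]]
Q^4 = (Q^2)² = [[5,3],[3,2]]
Q^8 = (Q^4)² = [[34,21],[21,13]]
Q^17 = (Q^8)²·Q = [[412,511],[511,444]]
Q^34 = (Q^17)² = [[266,301],[301,508]]
Q^68 = (Q^34)² = [[86,27],[27,59]]
Q^137 = (Q^68)²·Q = [[94,523],[523,114]]
Q^274 = (Q^137)² = [[5,184],[184,364]]
F_274 mod 543 = Q^274[0][1] = 184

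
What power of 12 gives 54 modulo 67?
56

Baby-step giant-step with step n = ⌈√67⌉ = 9.
Baby steps 12^j mod 67 (j:value) for j=0..8: 0:1, 1:12, 2:10, 3:53, 4:33, 5:61, 6:62, 7:7, 8:17.
Giant-step multiplier: 12^(-9) ≡ 12^(66-9) = 12^57 ≡ 45 (mod 67).
Giant steps γ_i = 54·45^i mod 67: γ_0=54, γ_1=18, γ_2=6, γ_3=2, γ_4=23, γ_5=30, γ_6=10 (in table at j=2).
x = i·n + j = 6·9 + 2 = 56.
Check: 12^56 ≡ 54 (mod 67).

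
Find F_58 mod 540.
379

Matrix identity: Q^n = [[F_(n+1), F_n], [F_n, F_(n-1)]] with Q = [[1,1],[1,0]].
n = 58 = 111010₂. Square-and-multiply, entries mod 540:
Q^1 = [[1,1],[1,0]]
Q^3 = (Q^1)²·Q = [[3,2],[2,1]]
Q^7 = (Q^3)²·Q = [[21,13],[13,8]]
Q^14 = (Q^7)² = [[70,377],[377,233]]
Q^29 = (Q^14)²·Q = [[440,149],[149,291]]
Q^58 = (Q^29)² = [[341,379],[379,502]]
F_58 mod 540 = Q^58[0][1] = 379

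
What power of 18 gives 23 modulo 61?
9

Baby-step giant-step with step n = ⌈√61⌉ = 8.
Baby steps 18^j mod 61 (j:value) for j=0..7: 0:1, 1:18, 2:19, 3:37, 4:56, 5:32, 6:27, 7:59.
Giant-step multiplier: 18^(-8) ≡ 18^(60-8) = 18^52 ≡ 22 (mod 61).
Giant steps γ_i = 23·22^i mod 61: γ_0=23, γ_1=18 (in table at j=1).
x = i·n + j = 1·8 + 1 = 9.
Check: 18^9 ≡ 23 (mod 61).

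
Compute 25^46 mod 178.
91

Repeated squaring. Binary of 46 = 101110.
25^1 ≡ 25 (mod 178); 25^2 ≡ 91 (mod 178); 25^4 ≡ 93 (mod 178); 25^8 ≡ 105 (mod 178); 25^16 ≡ 167 (mod 178); 25^32 ≡ 121 (mod 178)
25^46 = 25^2 × 25^4 × 25^8 × 25^32 ≡ 91 (mod 178)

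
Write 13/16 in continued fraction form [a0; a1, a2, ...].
[0; 1, 4, 3]

Euclidean algorithm steps:
13 = 0 × 16 + 13
16 = 1 × 13 + 3
13 = 4 × 3 + 1
3 = 3 × 1 + 0
Continued fraction: [0; 1, 4, 3]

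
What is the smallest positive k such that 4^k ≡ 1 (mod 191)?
95

191 is prime, so ord(4) divides φ(191) = 190.
Divisors of 190: 1, 2, 5, 10, 19, 38, 95, 190.
Repeated squaring: 4^1 ≡ 4, 4^2 ≡ 16, 4^4 ≡ 65, 4^8 ≡ 23, 4^16 ≡ 147, 4^32 ≡ 26, 4^64 ≡ 103, 4^128 ≡ 104 (mod 191).
Test 4^d mod 191 for each divisor d in increasing order:
4^1 ≡ 4
4^2 ≡ 16
4^5 = 4^4·4^1 ≡ 69
4^10 = 4^8·4^2 ≡ 177
4^19 = 4^16·4^2·4^1 ≡ 49
4^38 = 4^32·4^4·4^2 ≡ 109
4^95 = 4^64·4^16·4^8·4^4·4^2·4^1 ≡ 1  ← first divisor giving 1
The order is 95.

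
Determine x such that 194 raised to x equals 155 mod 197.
50

Baby-step giant-step with step n = ⌈√197⌉ = 15.
Baby steps 194^j mod 197 (j:value) for j=0..14: 0:1, 1:194, 2:9, 3:170, 4:81, 5:151, 6:138, 7:177, 8:60, 9:17, 10:146, 11:153, 12:132, 13:195, 14:6.
Giant-step multiplier: 194^(-15) ≡ 194^(196-15) = 194^181 ≡ 186 (mod 197).
Giant steps γ_i = 155·186^i mod 197: γ_0=155, γ_1=68, γ_2=40, γ_3=151 (in table at j=5).
x = i·n + j = 3·15 + 5 = 50.
Check: 194^50 ≡ 155 (mod 197).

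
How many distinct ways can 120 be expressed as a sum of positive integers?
1844349560

p(n) counts ways to write n as a sum of positive integers (order ignored).
Euler's pentagonal recurrence: p(k) = p(k-1) + p(k-2) - p(k-5) - p(k-7) + p(k-12) + p(k-15) - ... (offsets j(3j∓1)/2, signs ++--, p(0)=1, p(<0)=0).
DP table for k = 0..119: p(0)=1, p(1)=1, p(2)=2, p(3)=3, p(4)=5, p(5)=7, p(6)=11, p(7)=15, p(8)=22, p(9)=30, p(10)=42, p(11)=56, p(12)=77, p(13)=101, p(14)=135, p(15)=176, p(16)=231, p(17)=297, p(18)=385, p(19)=490, p(20)=627, p(21)=792, p(22)=1002, p(23)=1255, p(24)=1575, p(25)=1958, p(26)=2436, p(27)=3010, p(28)=3718, p(29)=4565, p(30)=5604, p(31)=6842, p(32)=8349, p(33)=10143, p(34)=12310, p(35)=14883, p(36)=17977, p(37)=21637, p(38)=26015, p(39)=31185, p(40)=37338, p(41)=44583, p(42)=53174, p(43)=63261, p(44)=75175, p(45)=89134, p(46)=105558, p(47)=124754, p(48)=147273, p(49)=173525, p(50)=204226, p(51)=239943, p(52)=281589, p(53)=329931, p(54)=386155, p(55)=451276, p(56)=526823, p(57)=614154, p(58)=715220, p(59)=831820, p(60)=966467, p(61)=1121505, p(62)=1300156, p(63)=1505499, p(64)=1741630, p(65)=2012558, p(66)=2323520, p(67)=2679689, p(68)=3087735, p(69)=3554345, p(70)=4087968, p(71)=4697205, p(72)=5392783, p(73)=6185689, p(74)=7089500, p(75)=8118264, p(76)=9289091, p(77)=10619863, p(78)=12132164, p(79)=13848650, p(80)=15796476, p(81)=18004327, p(82)=20506255, p(83)=23338469, p(84)=26543660, p(85)=30167357, p(86)=34262962, p(87)=38887673, p(88)=44108109, p(89)=49995925, p(90)=56634173, p(91)=64112359, p(92)=72533807, p(93)=82010177, p(94)=92669720, p(95)=104651419, p(96)=118114304, p(97)=133230930, p(98)=150198136, p(99)=169229875, p(100)=190569292, p(101)=214481126, p(102)=241265379, p(103)=271248950, p(104)=304801365, p(105)=342325709, p(106)=384276336, p(107)=431149389, p(108)=483502844, p(109)=541946240, p(110)=607163746, p(111)=679903203, p(112)=761002156, p(113)=851376628, p(114)=952050665, p(115)=1064144451, p(116)=1188908248, p(117)=1327710076, p(118)=1482074143, p(119)=1653668665.
Final step: p(120) = p(119) + p(118) - p(115) - p(113) + p(108) + p(105) - p(98) - p(94) + p(85) + p(80) - p(69) - p(63) + p(50) + p(43) - p(28) - p(20) + p(3)
= 1653668665 + 1482074143 - 1064144451 - 851376628 + 483502844 + 342325709 - 150198136 - 92669720 + 30167357 + 15796476 - 3554345 - 1505499 + 204226 + 63261 - 3718 - 627 + 3
= 1844349560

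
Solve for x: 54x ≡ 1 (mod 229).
123

gcd(54, 229) = 1, so the inverse exists.
Extended Euclidean algorithm on (229, 54):
229 = 4 × 54 + 13  ⟹  13 = (1)·229 + (-4)·54
54 = 4 × 13 + 2  ⟹  2 = (-4)·229 + (17)·54
13 = 6 × 2 + 1  ⟹  1 = (25)·229 + (-106)·54
So (-106)·54 ≡ 1 (mod 229), i.e. 54^(-1) ≡ -106 ≡ 123 (mod 229).
Check: 54 × 123 = 6642 ≡ 1 (mod 229)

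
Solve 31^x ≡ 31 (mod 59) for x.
1

Baby-step giant-step with step n = ⌈√59⌉ = 8.
Baby steps 31^j mod 59 (j:value) for j=0..7: 0:1, 1:31, 2:17, 3:55, 4:53, 5:50, 6:16, 7:24.
h = 31 is already in the table at j=1, so x = 1.
Check: 31^1 ≡ 31 (mod 59).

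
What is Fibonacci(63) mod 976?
2

Matrix identity: Q^n = [[F_(n+1), F_n], [F_n, F_(n-1)]] with Q = [[1,1],[1,0]].
n = 63 = 111111₂. Square-and-multiply, entries mod 976:
Q^1 = [[1,1],[1,0]]
Q^3 = (Q^1)²·Q = [[3,2],[2,1]]
Q^7 = (Q^3)²·Q = [[21,13],[13,8]]
Q^15 = (Q^7)²·Q = [[11,610],[610,377]]
Q^31 = (Q^15)²·Q = [[853,365],[365,488]]
Q^63 = (Q^31)²·Q = [[491,2],[2,489]]
F_63 mod 976 = Q^63[0][1] = 2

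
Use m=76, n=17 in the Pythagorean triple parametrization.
(5487, 2584, 6065)

Euclid's formula: a = m² - n², b = 2mn, c = m² + n²
m = 76, n = 17
a = 76² - 17² = 5776 - 289 = 5487
b = 2 × 76 × 17 = 2584
c = 76² + 17² = 5776 + 289 = 6065
Verification: 5487² + 2584² = 30107169 + 6677056 = 36784225 = 6065² ✓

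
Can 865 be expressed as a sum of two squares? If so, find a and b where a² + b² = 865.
9² + 28² (a=9, b=28)

Factorization: 865 = 5 × 173
By Fermat: n is sum of two squares iff every prime p ≡ 3 (mod 4) appears to even power.
All primes ≡ 3 (mod 4) appear to even power.
Search a = 0, 1, 2, … for 865 - a² a perfect square: first hit at a = 9: 865 - 81 = 784 = 28².
865 = 9² + 28² = 81 + 784 ✓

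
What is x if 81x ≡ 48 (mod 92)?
x ≡ 4 (mod 92)

gcd(81, 92) = 1, which divides 48, so solutions exist.
Find 81^(-1) mod 92 by the extended Euclidean algorithm:
92 = 1 × 81 + 11  ⟹  11 = (1)·92 + (-1)·81
81 = 7 × 11 + 4  ⟹  4 = (-7)·92 + (8)·81
11 = 2 × 4 + 3  ⟹  3 = (15)·92 + (-17)·81
4 = 1 × 3 + 1  ⟹  1 = (-22)·92 + (25)·81
So (25)·81 ≡ 1 (mod 92), i.e. 81^(-1) ≡ 25 (mod 92).
x ≡ 25 × 48 = 1200 ≡ 4 (mod 92).
Check: 81 × 4 = 324 ≡ 48 (mod 92).
Unique solution: x ≡ 4 (mod 92)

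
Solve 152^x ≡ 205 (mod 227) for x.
32

Baby-step giant-step with step n = ⌈√227⌉ = 16.
Baby steps 152^j mod 227 (j:value) for j=0..15: 0:1, 1:152, 2:177, 3:118, 4:3, 5:2, 6:77, 7:127, 8:9, 9:6, 10:4, 11:154, 12:27, 13:18, 14:12, 15:8.
Giant-step multiplier: 152^(-16) ≡ 152^(226-16) = 152^210 ≡ 213 (mod 227).
Giant steps γ_i = 205·213^i mod 227: γ_0=205, γ_1=81, γ_2=1 (in table at j=0).
x = i·n + j = 2·16 + 0 = 32.
Check: 152^32 ≡ 205 (mod 227).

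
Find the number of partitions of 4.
5

p(n) counts ways to write n as a sum of positive integers (order ignored).
Examples: 4; 3 + 1; 2 + 2; 2 + 1 + 1; 1 + 1 + 1 + 1
p(4) = 5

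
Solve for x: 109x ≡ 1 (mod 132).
109

gcd(109, 132) = 1, so the inverse exists.
Extended Euclidean algorithm on (132, 109):
132 = 1 × 109 + 23  ⟹  23 = (1)·132 + (-1)·109
109 = 4 × 23 + 17  ⟹  17 = (-4)·132 + (5)·109
23 = 1 × 17 + 6  ⟹  6 = (5)·132 + (-6)·109
17 = 2 × 6 + 5  ⟹  5 = (-14)·132 + (17)·109
6 = 1 × 5 + 1  ⟹  1 = (19)·132 + (-23)·109
So (-23)·109 ≡ 1 (mod 132), i.e. 109^(-1) ≡ -23 ≡ 109 (mod 132).
Check: 109 × 109 = 11881 ≡ 1 (mod 132)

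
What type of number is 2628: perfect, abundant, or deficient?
abundant

Proper divisors of 2628: sum = 1 + 2 + 3 + 4 + 6 + 9 + 12 + 18 + ... + 438 + 657 + 876 + 1314 (17 divisors) = 4106
Since 4106 > 2628, 2628 is abundant.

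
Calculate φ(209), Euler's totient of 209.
180

209 = 11 × 19
φ(n) = n × ∏(1 - 1/p) for each prime p dividing n
φ(209) = 209 × (1 - 1/11) × (1 - 1/19) = 180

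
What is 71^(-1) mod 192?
119

gcd(71, 192) = 1, so the inverse exists.
Extended Euclidean algorithm on (192, 71):
192 = 2 × 71 + 50  ⟹  50 = (1)·192 + (-2)·71
71 = 1 × 50 + 21  ⟹  21 = (-1)·192 + (3)·71
50 = 2 × 21 + 8  ⟹  8 = (3)·192 + (-8)·71
21 = 2 × 8 + 5  ⟹  5 = (-7)·192 + (19)·71
8 = 1 × 5 + 3  ⟹  3 = (10)·192 + (-27)·71
5 = 1 × 3 + 2  ⟹  2 = (-17)·192 + (46)·71
3 = 1 × 2 + 1  ⟹  1 = (27)·192 + (-73)·71
So (-73)·71 ≡ 1 (mod 192), i.e. 71^(-1) ≡ -73 ≡ 119 (mod 192).
Check: 71 × 119 = 8449 ≡ 1 (mod 192)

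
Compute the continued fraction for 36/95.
[0; 2, 1, 1, 1, 3, 3]

Euclidean algorithm steps:
36 = 0 × 95 + 36
95 = 2 × 36 + 23
36 = 1 × 23 + 13
23 = 1 × 13 + 10
13 = 1 × 10 + 3
10 = 3 × 3 + 1
3 = 3 × 1 + 0
Continued fraction: [0; 2, 1, 1, 1, 3, 3]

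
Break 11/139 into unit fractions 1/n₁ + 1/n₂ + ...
1/13 + 1/452 + 1/816764

Greedy algorithm:
11/139: ceiling(139/11) = 13, use 1/13
4/1807: ceiling(1807/4) = 452, use 1/452
1/816764: ceiling(816764/1) = 816764, use 1/816764
Result: 11/139 = 1/13 + 1/452 + 1/816764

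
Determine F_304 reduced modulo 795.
708

Matrix identity: Q^n = [[F_(n+1), F_n], [F_n, F_(n-1)]] with Q = [[1,1],[1,0]].
n = 304 = 100110000₂. Square-and-multiply, entries mod 795:
Q^1 = [[1,1],[1,0]]
Q^2 = (Q^1)² = [[2,1],[1,1]]
Q^4 = (Q^2)² = [[5,3],[3,2]]
Q^9 = (Q^4)²·Q = [[55,34],[34,21]]
Q^19 = (Q^9)²·Q = [[405,206],[206,199]]
Q^38 = (Q^19)² = [[556,404],[404,152]]
Q^76 = (Q^38)² = [[122,627],[627,290]]
Q^152 = (Q^76)² = [[178,744],[744,229]]
Q^304 = (Q^152)² = [[100,708],[708,187]]
F_304 mod 795 = Q^304[0][1] = 708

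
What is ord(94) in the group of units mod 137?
136

137 is prime, so ord(94) divides φ(137) = 136.
Divisors of 136: 1, 2, 4, 8, 17, 34, 68, 136.
Repeated squaring: 94^1 ≡ 94, 94^2 ≡ 68, 94^4 ≡ 103, 94^8 ≡ 60, 94^16 ≡ 38, 94^32 ≡ 74, 94^64 ≡ 133, 94^128 ≡ 16 (mod 137).
Test 94^d mod 137 for each divisor d in increasing order:
94^1 ≡ 94
94^2 ≡ 68
94^4 ≡ 103
94^8 ≡ 60
94^17 = 94^16·94^1 ≡ 10
94^34 = 94^32·94^2 ≡ 100
94^68 = 94^64·94^4 ≡ 136
94^136 = 94^128·94^8 ≡ 1  ← first divisor giving 1
The order is 136.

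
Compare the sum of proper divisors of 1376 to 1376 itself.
abundant

Proper divisors of 1376: sum = 1 + 2 + 4 + 8 + 16 + 32 + 43 + 86 + 172 + 344 + 688 = 1396
Since 1396 > 1376, 1376 is abundant.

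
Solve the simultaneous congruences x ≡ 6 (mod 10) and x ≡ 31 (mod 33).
196

Using Chinese Remainder Theorem:
M = 10 × 33 = 330
M1 = 33, M2 = 10
y1 = 33^(-1) mod 10 = 7
y2 = 10^(-1) mod 33 = 10
x = (6×33×7 + 31×10×10) mod 330 = 196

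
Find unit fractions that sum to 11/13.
1/2 + 1/3 + 1/78

Greedy algorithm:
11/13: ceiling(13/11) = 2, use 1/2
9/26: ceiling(26/9) = 3, use 1/3
1/78: ceiling(78/1) = 78, use 1/78
Result: 11/13 = 1/2 + 1/3 + 1/78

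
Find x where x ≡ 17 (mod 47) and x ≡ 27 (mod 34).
299

Using Chinese Remainder Theorem:
M = 47 × 34 = 1598
M1 = 34, M2 = 47
y1 = 34^(-1) mod 47 = 18
y2 = 47^(-1) mod 34 = 21
x = (17×34×18 + 27×47×21) mod 1598 = 299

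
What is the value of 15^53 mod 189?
162

Repeated squaring. Binary of 53 = 110101.
15^1 ≡ 15 (mod 189); 15^2 ≡ 36 (mod 189); 15^4 ≡ 162 (mod 189); 15^8 ≡ 162 (mod 189); 15^16 ≡ 162 (mod 189); 15^32 ≡ 162 (mod 189)
15^53 = 15^1 × 15^4 × 15^16 × 15^32 ≡ 162 (mod 189)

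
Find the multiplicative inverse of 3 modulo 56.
19

gcd(3, 56) = 1, so the inverse exists.
Extended Euclidean algorithm on (56, 3):
56 = 18 × 3 + 2  ⟹  2 = (1)·56 + (-18)·3
3 = 1 × 2 + 1  ⟹  1 = (-1)·56 + (19)·3
So (19)·3 ≡ 1 (mod 56), i.e. 3^(-1) ≡ 19 (mod 56).
Check: 3 × 19 = 57 ≡ 1 (mod 56)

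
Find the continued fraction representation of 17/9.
[1; 1, 8]

Euclidean algorithm steps:
17 = 1 × 9 + 8
9 = 1 × 8 + 1
8 = 8 × 1 + 0
Continued fraction: [1; 1, 8]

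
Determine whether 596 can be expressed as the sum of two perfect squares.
14² + 20² (a=14, b=20)

Factorization: 596 = 2^2 × 149
By Fermat: n is sum of two squares iff every prime p ≡ 3 (mod 4) appears to even power.
All primes ≡ 3 (mod 4) appear to even power.
Search a = 0, 1, 2, … for 596 - a² a perfect square: first hit at a = 14: 596 - 196 = 400 = 20².
596 = 14² + 20² = 196 + 400 ✓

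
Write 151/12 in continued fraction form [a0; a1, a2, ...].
[12; 1, 1, 2, 2]

Euclidean algorithm steps:
151 = 12 × 12 + 7
12 = 1 × 7 + 5
7 = 1 × 5 + 2
5 = 2 × 2 + 1
2 = 2 × 1 + 0
Continued fraction: [12; 1, 1, 2, 2]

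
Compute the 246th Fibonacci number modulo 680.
128

Matrix identity: Q^n = [[F_(n+1), F_n], [F_n, F_(n-1)]] with Q = [[1,1],[1,0]].
n = 246 = 11110110₂. Square-and-multiply, entries mod 680:
Q^1 = [[1,1],[1,0]]
Q^3 = (Q^1)²·Q = [[3,2],[2,1]]
Q^7 = (Q^3)²·Q = [[21,13],[13,8]]
Q^15 = (Q^7)²·Q = [[307,610],[610,377]]
Q^30 = (Q^15)² = [[549,400],[400,149]]
Q^61 = (Q^30)²·Q = [[81,361],[361,400]]
Q^123 = (Q^61)²·Q = [[443,202],[202,241]]
Q^246 = (Q^123)² = [[413,128],[128,285]]
F_246 mod 680 = Q^246[0][1] = 128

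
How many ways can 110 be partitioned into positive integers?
607163746

p(n) counts ways to write n as a sum of positive integers (order ignored).
Euler's pentagonal recurrence: p(k) = p(k-1) + p(k-2) - p(k-5) - p(k-7) + p(k-12) + p(k-15) - ... (offsets j(3j∓1)/2, signs ++--, p(0)=1, p(<0)=0).
DP table for k = 0..109: p(0)=1, p(1)=1, p(2)=2, p(3)=3, p(4)=5, p(5)=7, p(6)=11, p(7)=15, p(8)=22, p(9)=30, p(10)=42, p(11)=56, p(12)=77, p(13)=101, p(14)=135, p(15)=176, p(16)=231, p(17)=297, p(18)=385, p(19)=490, p(20)=627, p(21)=792, p(22)=1002, p(23)=1255, p(24)=1575, p(25)=1958, p(26)=2436, p(27)=3010, p(28)=3718, p(29)=4565, p(30)=5604, p(31)=6842, p(32)=8349, p(33)=10143, p(34)=12310, p(35)=14883, p(36)=17977, p(37)=21637, p(38)=26015, p(39)=31185, p(40)=37338, p(41)=44583, p(42)=53174, p(43)=63261, p(44)=75175, p(45)=89134, p(46)=105558, p(47)=124754, p(48)=147273, p(49)=173525, p(50)=204226, p(51)=239943, p(52)=281589, p(53)=329931, p(54)=386155, p(55)=451276, p(56)=526823, p(57)=614154, p(58)=715220, p(59)=831820, p(60)=966467, p(61)=1121505, p(62)=1300156, p(63)=1505499, p(64)=1741630, p(65)=2012558, p(66)=2323520, p(67)=2679689, p(68)=3087735, p(69)=3554345, p(70)=4087968, p(71)=4697205, p(72)=5392783, p(73)=6185689, p(74)=7089500, p(75)=8118264, p(76)=9289091, p(77)=10619863, p(78)=12132164, p(79)=13848650, p(80)=15796476, p(81)=18004327, p(82)=20506255, p(83)=23338469, p(84)=26543660, p(85)=30167357, p(86)=34262962, p(87)=38887673, p(88)=44108109, p(89)=49995925, p(90)=56634173, p(91)=64112359, p(92)=72533807, p(93)=82010177, p(94)=92669720, p(95)=104651419, p(96)=118114304, p(97)=133230930, p(98)=150198136, p(99)=169229875, p(100)=190569292, p(101)=214481126, p(102)=241265379, p(103)=271248950, p(104)=304801365, p(105)=342325709, p(106)=384276336, p(107)=431149389, p(108)=483502844, p(109)=541946240.
Final step: p(110) = p(109) + p(108) - p(105) - p(103) + p(98) + p(95) - p(88) - p(84) + p(75) + p(70) - p(59) - p(53) + p(40) + p(33) - p(18) - p(10)
= 541946240 + 483502844 - 342325709 - 271248950 + 150198136 + 104651419 - 44108109 - 26543660 + 8118264 + 4087968 - 831820 - 329931 + 37338 + 10143 - 385 - 42
= 607163746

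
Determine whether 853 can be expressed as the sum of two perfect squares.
18² + 23² (a=18, b=23)

Factorization: 853 = 853
By Fermat: n is sum of two squares iff every prime p ≡ 3 (mod 4) appears to even power.
All primes ≡ 3 (mod 4) appear to even power.
Search a = 0, 1, 2, … for 853 - a² a perfect square: first hit at a = 18: 853 - 324 = 529 = 23².
853 = 18² + 23² = 324 + 529 ✓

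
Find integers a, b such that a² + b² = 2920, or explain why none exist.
2² + 54² (a=2, b=54)

Factorization: 2920 = 2^3 × 5 × 73
By Fermat: n is sum of two squares iff every prime p ≡ 3 (mod 4) appears to even power.
All primes ≡ 3 (mod 4) appear to even power.
Search a = 0, 1, 2, … for 2920 - a² a perfect square: first hit at a = 2: 2920 - 4 = 2916 = 54².
2920 = 2² + 54² = 4 + 2916 ✓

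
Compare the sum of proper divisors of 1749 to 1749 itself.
deficient

Proper divisors of 1749: sum = 1 + 3 + 11 + 33 + 53 + 159 + 583 = 843
Since 843 < 1749, 1749 is deficient.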